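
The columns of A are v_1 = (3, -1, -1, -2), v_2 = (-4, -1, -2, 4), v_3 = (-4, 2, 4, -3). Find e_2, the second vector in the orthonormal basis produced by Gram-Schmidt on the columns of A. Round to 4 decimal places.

e_2 = (-0.1425, -0.5066, -0.7441, 0.4116)

v_1 = (3, -1, -1, -2); ‖v_1‖ = 3.8730, so e_1 = (0.7746, -0.2582, -0.2582, -0.5164).
e_1·v_2 = 0.7746·(-4) + (-0.2582)·(-1) + (-0.2582)·(-2) + (-0.5164)·4 = -4.3894.
u_2 = v_2 + 4.3894·e_1 = (-0.6000, -2.1333, -3.1333, 1.7333).
‖u_2‖ = 4.2111, so e_2 = (-0.1425, -0.5066, -0.7441, 0.4116).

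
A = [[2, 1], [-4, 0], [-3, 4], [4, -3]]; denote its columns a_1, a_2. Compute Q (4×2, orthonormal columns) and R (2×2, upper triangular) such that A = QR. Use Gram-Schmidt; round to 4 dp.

a_1 = (2, -4, -3, 4); ‖a_1‖ = 6.7082, so e_1 = (0.2981, -0.5963, -0.4472, 0.5963).
e_1·a_2 = 0.2981·1 + (-0.5963)·0 + (-0.4472)·4 + 0.5963·(-3) = -3.2796.
u_2 = a_2 + 3.2796·e_1 = (1.9778, -1.9556, 2.5333, -1.0444).
‖u_2‖ = 3.9044, so e_2 = (0.5065, -0.5009, 0.6488, -0.2675).

Q = [[0.2981, 0.5065], [-0.5963, -0.5009], [-0.4472, 0.6488], [0.5963, -0.2675]], R = [[6.7082, -3.2796], [0.0000, 3.9044]]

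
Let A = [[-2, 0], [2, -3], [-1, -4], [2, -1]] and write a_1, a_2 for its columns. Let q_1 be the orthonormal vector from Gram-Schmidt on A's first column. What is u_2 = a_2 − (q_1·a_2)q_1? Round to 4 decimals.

q_1 = a_1/‖a_1‖ = (-2, 2, -1, 2)/3.6056 = (-0.5547, 0.5547, -0.2774, 0.5547).
r_{12} = q_1·a_2 = -1.1094.
u_2 = a_2 + 1.1094·q_1 = (-0.6154, -2.3846, -4.3077, -0.3846).

u_2 = (-0.6154, -2.3846, -4.3077, -0.3846)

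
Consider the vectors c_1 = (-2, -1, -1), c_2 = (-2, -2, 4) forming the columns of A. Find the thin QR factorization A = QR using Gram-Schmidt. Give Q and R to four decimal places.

Q = [[-0.8165, -0.2760], [-0.4082, -0.3450], [-0.4082, 0.8971]], R = [[2.4495, 0.8165], [0.0000, 4.8305]]

e_1 = c_1/‖c_1‖ = (-2, -1, -1)/2.4495 = (-0.8165, -0.4082, -0.4082).
r_{12} = e_1·c_2 = 0.8165.
u_2 = c_2 − 0.8165·e_1 = (-1.3333, -1.6667, 4.3333).
‖u_2‖ = 4.8305, so e_2 = (-0.2760, -0.3450, 0.8971).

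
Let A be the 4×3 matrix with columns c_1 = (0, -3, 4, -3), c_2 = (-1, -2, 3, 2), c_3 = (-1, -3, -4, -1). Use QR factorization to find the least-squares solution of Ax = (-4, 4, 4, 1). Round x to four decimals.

c_1 = (0, -3, 4, -3); ‖c_1‖ = 5.8310, so e_1 = (0.0000, -0.5145, 0.6860, -0.5145).
e_1·c_2 = 0.0000·(-1) + (-0.5145)·(-2) + 0.6860·3 + (-0.5145)·2 = 2.0580.
u_2 = c_2 − 2.0580·e_1 = (-1.0000, -0.9412, 1.5882, 3.0588).
‖u_2‖ = 3.7101, so e_2 = (-0.2695, -0.2537, 0.4281, 0.8245).
e_1·c_3 = 0.0000·(-1) + (-0.5145)·(-3) + 0.6860·(-4) + (-0.5145)·(-1) = -0.6860; e_2·c_3 = (-0.2695)·(-1) + (-0.2537)·(-3) + 0.4281·(-4) + 0.8245·(-1) = -1.5062.
u_3 = c_3 + 0.6860·e_1 + 1.5062·e_2 = (-1.4060, -3.7350, -2.8846, -0.1111).
‖u_3‖ = 4.9255, so e_3 = (-0.2854, -0.7583, -0.5856, -0.0226).
Qᵀb = (0.1715, 2.6002, -4.2566).
Back-substitute: x_3 = -4.2566/4.9255 = -0.8642.
x_2 = (2.6002 + 1.5062·(-0.8642))/3.7101 = 0.3500.
x_1 = (0.1715 − 2.0580·0.3500 + 0.6860·(-0.8642))/5.8310 = -0.1958.

x = (-0.1958, 0.3500, -0.8642)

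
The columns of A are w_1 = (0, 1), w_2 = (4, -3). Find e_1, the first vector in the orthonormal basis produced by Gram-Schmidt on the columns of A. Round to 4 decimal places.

e_1 = (0.0000, 1.0000)

w_1 = (0, 1); ‖w_1‖ = 1.0000, so e_1 = (0.0000, 1.0000).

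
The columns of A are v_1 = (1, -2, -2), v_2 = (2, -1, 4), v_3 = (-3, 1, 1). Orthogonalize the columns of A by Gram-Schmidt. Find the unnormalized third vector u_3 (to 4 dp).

v_1 = (1, -2, -2); ‖v_1‖ = 3.0000, so e_1 = (0.3333, -0.6667, -0.6667).
e_1·v_2 = 0.3333·2 + (-0.6667)·(-1) + (-0.6667)·4 = -1.3333.
u_2 = v_2 + 1.3333·e_1 = (2.4444, -1.8889, 3.1111).
‖u_2‖ = 4.3843, so e_2 = (0.5575, -0.4308, 0.7096).
e_1·v_3 = 0.3333·(-3) + (-0.6667)·1 + (-0.6667)·1 = -2.3333; e_2·v_3 = 0.5575·(-3) + (-0.4308)·1 + 0.7096·1 = -1.3939.
u_3 = v_3 + 2.3333·e_1 + 1.3939·e_2 = (-1.4451, -1.1561, 0.4335).

u_3 = (-1.4451, -1.1561, 0.4335)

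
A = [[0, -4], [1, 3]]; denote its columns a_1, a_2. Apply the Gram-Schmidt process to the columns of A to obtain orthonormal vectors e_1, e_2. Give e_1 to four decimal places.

e_1 = a_1/‖a_1‖ = (0, 1)/1.0000 = (0.0000, 1.0000).

e_1 = (0.0000, 1.0000)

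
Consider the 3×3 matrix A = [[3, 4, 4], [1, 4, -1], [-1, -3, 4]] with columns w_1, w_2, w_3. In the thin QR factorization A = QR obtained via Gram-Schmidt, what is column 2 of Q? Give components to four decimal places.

w_1 = (3, 1, -1); ‖w_1‖ = 3.3166, so e_1 = (0.9045, 0.3015, -0.3015).
e_1·w_2 = 0.9045·4 + 0.3015·4 + (-0.3015)·(-3) = 5.7287.
u_2 = w_2 − 5.7287·e_1 = (-1.1818, 2.2727, -1.2727).
‖u_2‖ = 2.8604, so e_2 = (-0.4132, 0.7946, -0.4449).

e_2 = (-0.4132, 0.7946, -0.4449)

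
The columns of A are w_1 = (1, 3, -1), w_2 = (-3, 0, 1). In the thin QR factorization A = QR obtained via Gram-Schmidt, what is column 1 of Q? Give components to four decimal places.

w_1 = (1, 3, -1); ‖w_1‖ = 3.3166, so e_1 = (0.3015, 0.9045, -0.3015).

e_1 = (0.3015, 0.9045, -0.3015)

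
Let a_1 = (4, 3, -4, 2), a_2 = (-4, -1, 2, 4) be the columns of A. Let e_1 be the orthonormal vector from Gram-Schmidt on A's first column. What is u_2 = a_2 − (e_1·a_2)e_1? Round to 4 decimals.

a_1 = (4, 3, -4, 2); ‖a_1‖ = 6.7082, so e_1 = (0.5963, 0.4472, -0.5963, 0.2981).
e_1·a_2 = 0.5963·(-4) + 0.4472·(-1) + (-0.5963)·2 + 0.2981·4 = -2.8324.
u_2 = a_2 + 2.8324·e_1 = (-2.3111, 0.2667, 0.3111, 4.8444).

u_2 = (-2.3111, 0.2667, 0.3111, 4.8444)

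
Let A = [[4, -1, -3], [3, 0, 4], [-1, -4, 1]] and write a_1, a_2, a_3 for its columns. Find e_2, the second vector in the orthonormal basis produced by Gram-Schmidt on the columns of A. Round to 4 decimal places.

e_2 = (-0.2425, 0.0000, -0.9701)

a_1 = (4, 3, -1); ‖a_1‖ = 5.0990, so e_1 = (0.7845, 0.5883, -0.1961).
e_1·a_2 = 0.7845·(-1) + 0.5883·0 + (-0.1961)·(-4) = 0.0000.
u_2 = a_2 + 0.0000·e_1 = (-1.0000, 0.0000, -4.0000).
‖u_2‖ = 4.1231, so e_2 = (-0.2425, 0.0000, -0.9701).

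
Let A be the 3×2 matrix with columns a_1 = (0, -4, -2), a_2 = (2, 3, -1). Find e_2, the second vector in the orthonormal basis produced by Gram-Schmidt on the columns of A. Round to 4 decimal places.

e_1 = a_1/‖a_1‖ = (0, -4, -2)/4.4721 = (0.0000, -0.8944, -0.4472).
r_{12} = e_1·a_2 = -2.2361.
u_2 = a_2 + 2.2361·e_1 = (2.0000, 1.0000, -2.0000).
‖u_2‖ = 3.0000, so e_2 = (0.6667, 0.3333, -0.6667).

e_2 = (0.6667, 0.3333, -0.6667)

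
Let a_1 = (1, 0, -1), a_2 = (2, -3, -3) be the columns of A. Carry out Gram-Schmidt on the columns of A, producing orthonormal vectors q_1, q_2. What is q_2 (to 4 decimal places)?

q_2 = (-0.1622, -0.9733, -0.1622)

a_1 = (1, 0, -1); ‖a_1‖ = 1.4142, so q_1 = (0.7071, 0.0000, -0.7071).
q_1·a_2 = 0.7071·2 + 0.0000·(-3) + (-0.7071)·(-3) = 3.5355.
u_2 = a_2 − 3.5355·q_1 = (-0.5000, -3.0000, -0.5000).
‖u_2‖ = 3.0822, so q_2 = (-0.1622, -0.9733, -0.1622).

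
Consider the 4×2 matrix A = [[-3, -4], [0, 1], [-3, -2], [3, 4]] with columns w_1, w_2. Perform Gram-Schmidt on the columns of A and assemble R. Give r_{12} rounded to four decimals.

w_1 = (-3, 0, -3, 3); ‖w_1‖ = 5.1962, so e_1 = (-0.5774, 0.0000, -0.5774, 0.5774).
r_{12} = e_1·w_2 = 5.7735.

r_{12} = 5.7735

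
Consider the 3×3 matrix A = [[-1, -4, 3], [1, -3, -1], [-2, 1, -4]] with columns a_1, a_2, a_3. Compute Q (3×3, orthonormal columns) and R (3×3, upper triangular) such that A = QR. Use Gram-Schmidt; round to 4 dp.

q_1 = a_1/‖a_1‖ = (-1, 1, -2)/2.4495 = (-0.4082, 0.4082, -0.8165).
r_{12} = q_1·a_2 = -0.4082.
u_2 = a_2 + 0.4082·q_1 = (-4.1667, -2.8333, 0.6667).
‖u_2‖ = 5.0827, so q_2 = (-0.8198, -0.5575, 0.1312).
r_{13} = q_1·a_3 = 1.6330; r_{23} = q_2·a_3 = -2.4266.
u_3 = a_3 − 1.6330·q_1 + 2.4266·q_2 = (1.6774, -3.0194, -2.3484).
‖u_3‖ = 4.1767, so q_3 = (0.4016, -0.7229, -0.5623).

Q = [[-0.4082, -0.8198, 0.4016], [0.4082, -0.5575, -0.7229], [-0.8165, 0.1312, -0.5623]], R = [[2.4495, -0.4082, 1.6330], [0.0000, 5.0827, -2.4266], [0.0000, 0.0000, 4.1767]]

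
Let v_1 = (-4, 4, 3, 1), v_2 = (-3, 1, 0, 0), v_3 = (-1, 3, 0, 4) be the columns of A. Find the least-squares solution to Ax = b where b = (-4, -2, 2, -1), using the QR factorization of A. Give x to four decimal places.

v_1 = (-4, 4, 3, 1); ‖v_1‖ = 6.4807, so q_1 = (-0.6172, 0.6172, 0.4629, 0.1543).
q_1·v_2 = (-0.6172)·(-3) + 0.6172·1 + 0.4629·0 + 0.1543·0 = 2.4689.
u_2 = v_2 − 2.4689·q_1 = (-1.4762, -0.5238, -1.1429, -0.3810).
‖u_2‖ = 1.9760, so q_2 = (-0.7470, -0.2651, -0.5784, -0.1928).
q_1·v_3 = (-0.6172)·(-1) + 0.6172·3 + 0.4629·0 + 0.1543·4 = 3.0861; q_2·v_3 = (-0.7470)·(-1) + (-0.2651)·3 + (-0.5784)·0 + (-0.1928)·4 = -0.8193.
u_3 = v_3 − 3.0861·q_1 + 0.8193·q_2 = (0.2927, 0.8780, -1.9024, 3.3659).
‖u_3‖ = 3.9755, so q_3 = (0.0736, 0.2209, -0.4785, 0.8466).
Qᵀb = (2.0059, 2.5544, -2.5399).
Back-substitute: x_3 = -2.5399/3.9755 = -0.6389.
x_2 = (2.5544 + 0.8193·(-0.6389))/1.9760 = 1.0278.
x_1 = (2.0059 − 2.4689·1.0278 − 3.0861·(-0.6389))/6.4807 = 0.2222.

x = (0.2222, 1.0278, -0.6389)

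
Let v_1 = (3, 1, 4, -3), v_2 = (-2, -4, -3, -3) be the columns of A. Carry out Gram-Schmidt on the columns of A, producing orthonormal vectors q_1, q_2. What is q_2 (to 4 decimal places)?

q_1 = v_1/‖v_1‖ = (3, 1, 4, -3)/5.9161 = (0.5071, 0.1690, 0.6761, -0.5071).
r_{12} = q_1·v_2 = -2.1974.
u_2 = v_2 + 2.1974·q_1 = (-0.8857, -3.6286, -1.5143, -4.1143).
‖u_2‖ = 5.7595, so q_2 = (-0.1538, -0.6300, -0.2629, -0.7144).

q_2 = (-0.1538, -0.6300, -0.2629, -0.7144)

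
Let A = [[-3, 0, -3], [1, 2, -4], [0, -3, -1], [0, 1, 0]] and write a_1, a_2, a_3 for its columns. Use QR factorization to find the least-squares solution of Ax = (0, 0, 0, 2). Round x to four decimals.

a_1 = (-3, 1, 0, 0); ‖a_1‖ = 3.1623, so q_1 = (-0.9487, 0.3162, 0.0000, 0.0000).
q_1·a_2 = (-0.9487)·0 + 0.3162·2 + 0.0000·(-3) + 0.0000·1 = 0.6325.
u_2 = a_2 − 0.6325·q_1 = (0.6000, 1.8000, -3.0000, 1.0000).
‖u_2‖ = 3.6878, so q_2 = (0.1627, 0.4881, -0.8135, 0.2712).
q_1·a_3 = (-0.9487)·(-3) + 0.3162·(-4) + 0.0000·(-1) + 0.0000·0 = 1.5811; q_2·a_3 = 0.1627·(-3) + 0.4881·(-4) + (-0.8135)·(-1) + 0.2712·0 = -1.6270.
u_3 = a_3 − 1.5811·q_1 + 1.6270·q_2 = (-1.2353, -3.7059, -2.3235, 0.4412).
‖u_3‖ = 4.5665, so q_3 = (-0.2705, -0.8115, -0.5088, 0.0966).
Qᵀb = (0.0000, 0.5423, 0.1932).
Back-substitute: x_3 = 0.1932/4.5665 = 0.0423.
x_2 = (0.5423 + 1.6270·0.0423)/3.6878 = 0.1657.
x_1 = (0.0000 − 0.6325·0.1657 − 1.5811·0.0423)/3.1623 = -0.0543.

x = (-0.0543, 0.1657, 0.0423)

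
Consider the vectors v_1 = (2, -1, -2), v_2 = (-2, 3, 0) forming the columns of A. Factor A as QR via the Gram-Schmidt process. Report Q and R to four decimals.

Q = [[0.6667, -0.1617], [-0.3333, 0.8085], [-0.6667, -0.5659]], R = [[3.0000, -2.3333], [0.0000, 2.7487]]

v_1 = (2, -1, -2); ‖v_1‖ = 3.0000, so e_1 = (0.6667, -0.3333, -0.6667).
e_1·v_2 = 0.6667·(-2) + (-0.3333)·3 + (-0.6667)·0 = -2.3333.
u_2 = v_2 + 2.3333·e_1 = (-0.4444, 2.2222, -1.5556).
‖u_2‖ = 2.7487, so e_2 = (-0.1617, 0.8085, -0.5659).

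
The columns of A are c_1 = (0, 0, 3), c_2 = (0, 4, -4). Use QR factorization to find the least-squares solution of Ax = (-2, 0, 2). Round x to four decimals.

x = (0.6667, 0.0000)

q_1 = c_1/‖c_1‖ = (0, 0, 3)/3.0000 = (0.0000, 0.0000, 1.0000).
r_{12} = q_1·c_2 = -4.0000.
u_2 = c_2 + 4.0000·q_1 = (0.0000, 4.0000, 0.0000).
‖u_2‖ = 4.0000, so q_2 = (0.0000, 1.0000, 0.0000).
Qᵀb = (2.0000, 0.0000).
Back-substitute: x_2 = 0.0000/4.0000 = 0.0000.
x_1 = (2.0000 + 4.0000·0.0000)/3.0000 = 0.6667.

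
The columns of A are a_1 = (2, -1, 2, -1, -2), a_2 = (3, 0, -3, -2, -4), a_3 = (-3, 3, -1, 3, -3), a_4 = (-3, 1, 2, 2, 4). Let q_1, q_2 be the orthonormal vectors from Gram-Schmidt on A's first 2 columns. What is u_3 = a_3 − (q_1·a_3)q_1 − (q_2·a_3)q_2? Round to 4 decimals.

a_1 = (2, -1, 2, -1, -2); ‖a_1‖ = 3.7417, so q_1 = (0.5345, -0.2673, 0.5345, -0.2673, -0.5345).
q_1·a_2 = 0.5345·3 + (-0.2673)·0 + 0.5345·(-3) + (-0.2673)·(-2) + (-0.5345)·(-4) = 2.6726.
u_2 = a_2 − 2.6726·q_1 = (1.5714, 0.7143, -4.4286, -1.2857, -2.5714).
‖u_2‖ = 5.5549, so q_2 = (0.2829, 0.1286, -0.7972, -0.2315, -0.4629).
q_1·a_3 = 0.5345·(-3) + (-0.2673)·3 + 0.5345·(-1) + (-0.2673)·3 + (-0.5345)·(-3) = -2.1381; q_2·a_3 = 0.2829·(-3) + 0.1286·3 + (-0.7972)·(-1) + (-0.2315)·3 + (-0.4629)·(-3) = 1.0287.
u_3 = a_3 + 2.1381·q_1 − 1.0287·q_2 = (-2.1481, 2.2963, 0.9630, 2.6667, -3.6667).

u_3 = (-2.1481, 2.2963, 0.9630, 2.6667, -3.6667)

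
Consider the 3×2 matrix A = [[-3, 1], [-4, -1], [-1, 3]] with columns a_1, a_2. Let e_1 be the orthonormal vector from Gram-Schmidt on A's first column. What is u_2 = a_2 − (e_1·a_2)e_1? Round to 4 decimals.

e_1 = a_1/‖a_1‖ = (-3, -4, -1)/5.0990 = (-0.5883, -0.7845, -0.1961).
r_{12} = e_1·a_2 = -0.3922.
u_2 = a_2 + 0.3922·e_1 = (0.7692, -1.3077, 2.9231).

u_2 = (0.7692, -1.3077, 2.9231)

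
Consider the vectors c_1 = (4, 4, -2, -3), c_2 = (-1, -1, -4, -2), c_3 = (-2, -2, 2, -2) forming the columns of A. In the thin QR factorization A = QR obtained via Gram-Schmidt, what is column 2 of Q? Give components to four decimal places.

c_1 = (4, 4, -2, -3); ‖c_1‖ = 6.7082, so e_1 = (0.5963, 0.5963, -0.2981, -0.4472).
e_1·c_2 = 0.5963·(-1) + 0.5963·(-1) + (-0.2981)·(-4) + (-0.4472)·(-2) = 0.8944.
u_2 = c_2 − 0.8944·e_1 = (-1.5333, -1.5333, -3.7333, -1.6000).
‖u_2‖ = 4.6043, so e_2 = (-0.3330, -0.3330, -0.8108, -0.3475).

e_2 = (-0.3330, -0.3330, -0.8108, -0.3475)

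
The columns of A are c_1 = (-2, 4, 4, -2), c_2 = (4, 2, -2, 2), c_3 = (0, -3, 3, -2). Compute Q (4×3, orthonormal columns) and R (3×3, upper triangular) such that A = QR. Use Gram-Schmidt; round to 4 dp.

c_1 = (-2, 4, 4, -2); ‖c_1‖ = 6.3246, so q_1 = (-0.3162, 0.6325, 0.6325, -0.3162).
q_1·c_2 = (-0.3162)·4 + 0.6325·2 + 0.6325·(-2) + (-0.3162)·2 = -1.8974.
u_2 = c_2 + 1.8974·q_1 = (3.4000, 3.2000, -0.8000, 1.4000).
‖u_2‖ = 4.9396, so q_2 = (0.6883, 0.6478, -0.1620, 0.2834).
q_1·c_3 = (-0.3162)·0 + 0.6325·(-3) + 0.6325·3 + (-0.3162)·(-2) = 0.6325; q_2·c_3 = 0.6883·0 + 0.6478·(-3) + (-0.1620)·3 + 0.2834·(-2) = -2.9962.
u_3 = c_3 − 0.6325·q_1 + 2.9962·q_2 = (2.2623, -1.4590, 2.1148, -0.9508).
‖u_3‖ = 3.5529, so q_3 = (0.6367, -0.4107, 0.5952, -0.2676).

Q = [[-0.3162, 0.6883, 0.6367], [0.6325, 0.6478, -0.4107], [0.6325, -0.1620, 0.5952], [-0.3162, 0.2834, -0.2676]], R = [[6.3246, -1.8974, 0.6325], [0.0000, 4.9396, -2.9962], [0.0000, 0.0000, 3.5529]]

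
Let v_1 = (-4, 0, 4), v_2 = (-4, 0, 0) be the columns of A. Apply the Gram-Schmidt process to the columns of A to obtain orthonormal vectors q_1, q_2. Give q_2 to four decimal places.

q_2 = (-0.7071, 0.0000, -0.7071)

v_1 = (-4, 0, 4); ‖v_1‖ = 5.6569, so q_1 = (-0.7071, 0.0000, 0.7071).
q_1·v_2 = (-0.7071)·(-4) + 0.0000·0 + 0.7071·0 = 2.8284.
u_2 = v_2 − 2.8284·q_1 = (-2.0000, 0.0000, -2.0000).
‖u_2‖ = 2.8284, so q_2 = (-0.7071, 0.0000, -0.7071).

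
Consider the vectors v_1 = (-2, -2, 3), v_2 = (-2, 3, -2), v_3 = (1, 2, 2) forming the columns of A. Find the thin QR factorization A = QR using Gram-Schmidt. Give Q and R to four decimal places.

e_1 = v_1/‖v_1‖ = (-2, -2, 3)/4.1231 = (-0.4851, -0.4851, 0.7276).
r_{12} = e_1·v_2 = -1.9403.
u_2 = v_2 + 1.9403·e_1 = (-2.9412, 2.0588, -0.5882).
‖u_2‖ = 3.6380, so e_2 = (-0.8085, 0.5659, -0.1617).
r_{13} = e_1·v_3 = 0.0000; r_{23} = e_2·v_3 = 0.0000.
u_3 = v_3 + 0.0000·e_1 + 0.0000·e_2 = (1.0000, 2.0000, 2.0000).
‖u_3‖ = 3.0000, so e_3 = (0.3333, 0.6667, 0.6667).

Q = [[-0.4851, -0.8085, 0.3333], [-0.4851, 0.5659, 0.6667], [0.7276, -0.1617, 0.6667]], R = [[4.1231, -1.9403, 0.0000], [0.0000, 3.6380, 0.0000], [0.0000, 0.0000, 3.0000]]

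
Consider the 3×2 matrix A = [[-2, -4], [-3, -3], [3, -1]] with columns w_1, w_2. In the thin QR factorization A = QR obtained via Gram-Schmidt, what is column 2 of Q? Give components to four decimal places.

e_1 = w_1/‖w_1‖ = (-2, -3, 3)/4.6904 = (-0.4264, -0.6396, 0.6396).
r_{12} = e_1·w_2 = 2.9848.
u_2 = w_2 − 2.9848·e_1 = (-2.7273, -1.0909, -2.9091).
‖u_2‖ = 4.1341, so e_2 = (-0.6597, -0.2639, -0.7037).

e_2 = (-0.6597, -0.2639, -0.7037)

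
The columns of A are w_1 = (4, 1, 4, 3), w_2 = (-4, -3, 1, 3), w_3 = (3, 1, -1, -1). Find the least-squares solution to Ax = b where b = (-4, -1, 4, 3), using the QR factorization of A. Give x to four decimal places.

q_1 = w_1/‖w_1‖ = (4, 1, 4, 3)/6.4807 = (0.6172, 0.1543, 0.6172, 0.4629).
r_{12} = q_1·w_2 = -0.9258.
u_2 = w_2 + 0.9258·q_1 = (-3.4286, -2.8571, 1.5714, 3.4286).
‖u_2‖ = 5.8432, so q_2 = (-0.5868, -0.4890, 0.2689, 0.5868).
r_{13} = q_1·w_3 = 0.9258; r_{23} = q_2·w_3 = -3.1050.
u_3 = w_3 − 0.9258·q_1 + 3.1050·q_2 = (0.6067, -0.6611, -0.7364, 0.3933).
‖u_3‖ = 1.2256, so q_3 = (0.4950, -0.5394, -0.6009, 0.3209).
Qᵀb = (1.2344, 5.6720, -2.8814).
Back-substitute: x_3 = -2.8814/1.2256 = -2.3510.
x_2 = (5.6720 + 3.1050·(-2.3510))/5.8432 = -0.2786.
x_1 = (1.2344 + 0.9258·(-0.2786) − 0.9258·(-2.3510))/6.4807 = 0.4865.

x = (0.4865, -0.2786, -2.3510)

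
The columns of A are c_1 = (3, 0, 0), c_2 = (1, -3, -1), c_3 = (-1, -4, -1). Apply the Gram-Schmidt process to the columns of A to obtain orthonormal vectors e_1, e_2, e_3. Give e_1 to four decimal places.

e_1 = (1.0000, 0.0000, 0.0000)

e_1 = c_1/‖c_1‖ = (3, 0, 0)/3.0000 = (1.0000, 0.0000, 0.0000).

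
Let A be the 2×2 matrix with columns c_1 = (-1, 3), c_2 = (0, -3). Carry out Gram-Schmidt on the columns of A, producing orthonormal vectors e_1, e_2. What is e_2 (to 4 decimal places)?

c_1 = (-1, 3); ‖c_1‖ = 3.1623, so e_1 = (-0.3162, 0.9487).
e_1·c_2 = (-0.3162)·0 + 0.9487·(-3) = -2.8460.
u_2 = c_2 + 2.8460·e_1 = (-0.9000, -0.3000).
‖u_2‖ = 0.9487, so e_2 = (-0.9487, -0.3162).

e_2 = (-0.9487, -0.3162)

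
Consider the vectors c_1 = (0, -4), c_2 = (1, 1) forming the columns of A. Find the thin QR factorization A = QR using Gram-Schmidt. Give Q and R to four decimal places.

Q = [[0.0000, 1.0000], [-1.0000, 0.0000]], R = [[4.0000, -1.0000], [0.0000, 1.0000]]

c_1 = (0, -4); ‖c_1‖ = 4.0000, so e_1 = (0.0000, -1.0000).
e_1·c_2 = 0.0000·1 + (-1.0000)·1 = -1.0000.
u_2 = c_2 + 1.0000·e_1 = (1.0000, 0.0000).
‖u_2‖ = 1.0000, so e_2 = (1.0000, 0.0000).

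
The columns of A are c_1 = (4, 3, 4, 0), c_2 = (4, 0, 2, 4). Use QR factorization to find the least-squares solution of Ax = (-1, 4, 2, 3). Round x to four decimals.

x = (0.3200, 0.1200)

c_1 = (4, 3, 4, 0); ‖c_1‖ = 6.4031, so e_1 = (0.6247, 0.4685, 0.6247, 0.0000).
e_1·c_2 = 0.6247·4 + 0.4685·0 + 0.6247·2 + 0.0000·4 = 3.7482.
u_2 = c_2 − 3.7482·e_1 = (1.6585, -1.7561, -0.3415, 4.0000).
‖u_2‖ = 4.6852, so e_2 = (0.3540, -0.3748, -0.0729, 0.8537).
Qᵀb = (2.4988, 0.5622).
Back-substitute: x_2 = 0.5622/4.6852 = 0.1200.
x_1 = (2.4988 − 3.7482·0.1200)/6.4031 = 0.3200.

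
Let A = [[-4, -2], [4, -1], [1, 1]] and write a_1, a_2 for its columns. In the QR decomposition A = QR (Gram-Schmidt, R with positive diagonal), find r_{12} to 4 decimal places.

e_1 = a_1/‖a_1‖ = (-4, 4, 1)/5.7446 = (-0.6963, 0.6963, 0.1741).
r_{12} = e_1·a_2 = 0.8704.

r_{12} = 0.8704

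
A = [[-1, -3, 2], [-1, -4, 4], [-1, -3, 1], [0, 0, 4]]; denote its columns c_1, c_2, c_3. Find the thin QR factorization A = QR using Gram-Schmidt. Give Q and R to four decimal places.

Q = [[-0.5774, 0.4082, 0.1231], [-0.5774, -0.8165, 0.0000], [-0.5774, 0.4082, -0.1231], [0.0000, 0.0000, 0.9847]], R = [[1.7321, 5.7735, -4.0415], [0.0000, 0.8165, -2.0412], [0.0000, 0.0000, 4.0620]]

q_1 = c_1/‖c_1‖ = (-1, -1, -1, 0)/1.7321 = (-0.5774, -0.5774, -0.5774, 0.0000).
r_{12} = q_1·c_2 = 5.7735.
u_2 = c_2 − 5.7735·q_1 = (0.3333, -0.6667, 0.3333, 0.0000).
‖u_2‖ = 0.8165, so q_2 = (0.4082, -0.8165, 0.4082, 0.0000).
r_{13} = q_1·c_3 = -4.0415; r_{23} = q_2·c_3 = -2.0412.
u_3 = c_3 + 4.0415·q_1 + 2.0412·q_2 = (0.5000, 0.0000, -0.5000, 4.0000).
‖u_3‖ = 4.0620, so q_3 = (0.1231, 0.0000, -0.1231, 0.9847).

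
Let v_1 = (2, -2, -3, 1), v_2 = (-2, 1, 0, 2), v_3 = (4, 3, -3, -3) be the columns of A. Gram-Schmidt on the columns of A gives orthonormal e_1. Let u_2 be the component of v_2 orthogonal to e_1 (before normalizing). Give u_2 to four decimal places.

u_2 = (-1.5556, 0.5556, -0.6667, 2.2222)

v_1 = (2, -2, -3, 1); ‖v_1‖ = 4.2426, so e_1 = (0.4714, -0.4714, -0.7071, 0.2357).
e_1·v_2 = 0.4714·(-2) + (-0.4714)·1 + (-0.7071)·0 + 0.2357·2 = -0.9428.
u_2 = v_2 + 0.9428·e_1 = (-1.5556, 0.5556, -0.6667, 2.2222).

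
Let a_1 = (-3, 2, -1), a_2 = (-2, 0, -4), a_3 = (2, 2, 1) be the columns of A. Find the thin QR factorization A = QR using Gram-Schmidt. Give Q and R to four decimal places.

Q = [[-0.8018, 0.0398, 0.5963], [0.5345, -0.3984, 0.7454], [-0.2673, -0.9163, -0.2981]], R = [[3.7417, 2.6726, -0.8018], [0.0000, 3.5857, -1.6335], [0.0000, 0.0000, 2.3851]]

a_1 = (-3, 2, -1); ‖a_1‖ = 3.7417, so e_1 = (-0.8018, 0.5345, -0.2673).
e_1·a_2 = (-0.8018)·(-2) + 0.5345·0 + (-0.2673)·(-4) = 2.6726.
u_2 = a_2 − 2.6726·e_1 = (0.1429, -1.4286, -3.2857).
‖u_2‖ = 3.5857, so e_2 = (0.0398, -0.3984, -0.9163).
e_1·a_3 = (-0.8018)·2 + 0.5345·2 + (-0.2673)·1 = -0.8018; e_2·a_3 = 0.0398·2 + (-0.3984)·2 + (-0.9163)·1 = -1.6335.
u_3 = a_3 + 0.8018·e_1 + 1.6335·e_2 = (1.4222, 1.7778, -0.7111).
‖u_3‖ = 2.3851, so e_3 = (0.5963, 0.7454, -0.2981).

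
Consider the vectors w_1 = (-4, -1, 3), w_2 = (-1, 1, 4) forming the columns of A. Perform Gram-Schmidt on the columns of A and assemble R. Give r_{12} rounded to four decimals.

r_{12} = 2.9417

w_1 = (-4, -1, 3); ‖w_1‖ = 5.0990, so q_1 = (-0.7845, -0.1961, 0.5883).
r_{12} = q_1·w_2 = 2.9417.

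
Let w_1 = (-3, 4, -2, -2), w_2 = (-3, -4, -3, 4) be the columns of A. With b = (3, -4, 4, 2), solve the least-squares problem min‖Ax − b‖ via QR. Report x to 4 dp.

w_1 = (-3, 4, -2, -2); ‖w_1‖ = 5.7446, so e_1 = (-0.5222, 0.6963, -0.3482, -0.3482).
e_1·w_2 = (-0.5222)·(-3) + 0.6963·(-4) + (-0.3482)·(-3) + (-0.3482)·4 = -1.5667.
u_2 = w_2 + 1.5667·e_1 = (-3.8182, -2.9091, -3.5455, 3.4545).
‖u_2‖ = 6.8953, so e_2 = (-0.5537, -0.4219, -0.5142, 0.5010).
Qᵀb = (-6.4409, -1.0284).
Back-substitute: x_2 = -1.0284/6.8953 = -0.1491.
x_1 = (-6.4409 + 1.5667·(-0.1491))/5.7446 = -1.1619.

x = (-1.1619, -0.1491)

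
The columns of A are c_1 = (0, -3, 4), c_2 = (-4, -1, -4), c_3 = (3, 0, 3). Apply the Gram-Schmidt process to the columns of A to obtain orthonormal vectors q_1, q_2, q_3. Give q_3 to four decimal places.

c_1 = (0, -3, 4); ‖c_1‖ = 5.0000, so q_1 = (0.0000, -0.6000, 0.8000).
q_1·c_2 = 0.0000·(-4) + (-0.6000)·(-1) + 0.8000·(-4) = -2.6000.
u_2 = c_2 + 2.6000·q_1 = (-4.0000, -2.5600, -1.9200).
‖u_2‖ = 5.1225, so q_2 = (-0.7809, -0.4998, -0.3748).
q_1·c_3 = 0.0000·3 + (-0.6000)·0 + 0.8000·3 = 2.4000; q_2·c_3 = (-0.7809)·3 + (-0.4998)·0 + (-0.3748)·3 = -3.4671.
u_3 = c_3 − 2.4000·q_1 + 3.4671·q_2 = (0.2927, -0.2927, -0.2195).
‖u_3‖ = 0.4685, so q_3 = (0.6247, -0.6247, -0.4685).

q_3 = (0.6247, -0.6247, -0.4685)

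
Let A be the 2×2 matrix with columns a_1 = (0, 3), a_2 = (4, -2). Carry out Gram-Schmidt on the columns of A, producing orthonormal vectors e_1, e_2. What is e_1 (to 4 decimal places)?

e_1 = (0.0000, 1.0000)

a_1 = (0, 3); ‖a_1‖ = 3.0000, so e_1 = (0.0000, 1.0000).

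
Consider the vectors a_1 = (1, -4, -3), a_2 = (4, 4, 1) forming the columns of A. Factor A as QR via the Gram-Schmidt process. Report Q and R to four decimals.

e_1 = a_1/‖a_1‖ = (1, -4, -3)/5.0990 = (0.1961, -0.7845, -0.5883).
r_{12} = e_1·a_2 = -2.9417.
u_2 = a_2 + 2.9417·e_1 = (4.5769, 1.6923, -0.7308).
‖u_2‖ = 4.9342, so e_2 = (0.9276, 0.3430, -0.1481).

Q = [[0.1961, 0.9276], [-0.7845, 0.3430], [-0.5883, -0.1481]], R = [[5.0990, -2.9417], [0.0000, 4.9342]]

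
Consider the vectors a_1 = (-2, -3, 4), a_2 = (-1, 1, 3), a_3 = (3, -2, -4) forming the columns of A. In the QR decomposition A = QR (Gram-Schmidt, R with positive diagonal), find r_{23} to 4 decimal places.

q_1 = a_1/‖a_1‖ = (-2, -3, 4)/5.3852 = (-0.3714, -0.5571, 0.7428).
r_{12} = q_1·a_2 = 2.0426.
u_2 = a_2 − 2.0426·q_1 = (-0.2414, 2.1379, 1.4828).
‖u_2‖ = 2.6130, so q_2 = (-0.0924, 0.8182, 0.5675).
r_{23} = q_2·a_3 = -4.1834.

r_{23} = -4.1834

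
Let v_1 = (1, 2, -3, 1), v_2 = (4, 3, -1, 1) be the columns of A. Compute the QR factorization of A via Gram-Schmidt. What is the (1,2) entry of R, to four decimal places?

r_{12} = 3.6148

q_1 = v_1/‖v_1‖ = (1, 2, -3, 1)/3.8730 = (0.2582, 0.5164, -0.7746, 0.2582).
r_{12} = q_1·v_2 = 3.6148.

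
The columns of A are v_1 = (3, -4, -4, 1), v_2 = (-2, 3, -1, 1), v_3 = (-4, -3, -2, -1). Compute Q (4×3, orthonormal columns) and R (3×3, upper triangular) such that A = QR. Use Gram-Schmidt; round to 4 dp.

Q = [[0.4629, -0.3234, -0.8046], [-0.6172, 0.5318, -0.5031], [-0.6172, -0.6755, -0.1673], [0.1543, 0.3953, -0.2674]], R = [[6.4807, -2.0059, 1.0801], [0.0000, 3.3130, 0.6540], [0.0000, 0.0000, 5.3297]]

v_1 = (3, -4, -4, 1); ‖v_1‖ = 6.4807, so e_1 = (0.4629, -0.6172, -0.6172, 0.1543).
e_1·v_2 = 0.4629·(-2) + (-0.6172)·3 + (-0.6172)·(-1) + 0.1543·1 = -2.0059.
u_2 = v_2 + 2.0059·e_1 = (-1.0714, 1.7619, -2.2381, 1.3095).
‖u_2‖ = 3.3130, so e_2 = (-0.3234, 0.5318, -0.6755, 0.3953).
e_1·v_3 = 0.4629·(-4) + (-0.6172)·(-3) + (-0.6172)·(-2) + 0.1543·(-1) = 1.0801; e_2·v_3 = (-0.3234)·(-4) + 0.5318·(-3) + (-0.6755)·(-2) + 0.3953·(-1) = 0.6540.
u_3 = v_3 − 1.0801·e_1 − 0.6540·e_2 = (-4.2885, -2.6811, -0.8915, -1.4252).
‖u_3‖ = 5.3297, so e_3 = (-0.8046, -0.5031, -0.1673, -0.2674).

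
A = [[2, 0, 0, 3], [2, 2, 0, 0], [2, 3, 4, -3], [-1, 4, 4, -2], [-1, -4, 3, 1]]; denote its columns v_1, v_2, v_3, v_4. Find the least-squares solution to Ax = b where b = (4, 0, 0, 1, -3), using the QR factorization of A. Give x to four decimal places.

v_1 = (2, 2, 2, -1, -1); ‖v_1‖ = 3.7417, so q_1 = (0.5345, 0.5345, 0.5345, -0.2673, -0.2673).
q_1·v_2 = 0.5345·0 + 0.5345·2 + 0.5345·3 + (-0.2673)·4 + (-0.2673)·(-4) = 2.6726.
u_2 = v_2 − 2.6726·q_1 = (-1.4286, 0.5714, 1.5714, 4.7143, -3.2857).
‖u_2‖ = 6.1528, so q_2 = (-0.2322, 0.0929, 0.2554, 0.7662, -0.5340).
q_1·v_3 = 0.5345·0 + 0.5345·0 + 0.5345·4 + (-0.2673)·4 + (-0.2673)·3 = 0.2673; q_2·v_3 = (-0.2322)·0 + 0.0929·0 + 0.2554·4 + 0.7662·4 + (-0.5340)·3 = 2.4843.
u_3 = v_3 − 0.2673·q_1 − 2.4843·q_2 = (0.4340, -0.3736, 3.2226, 2.1679, 4.3981).
‖u_3‖ = 5.8955, so q_3 = (0.0736, -0.0634, 0.5466, 0.3677, 0.7460).
q_1·v_4 = 0.5345·3 + 0.5345·0 + 0.5345·(-3) + (-0.2673)·(-2) + (-0.2673)·1 = 0.2673; q_2·v_4 = (-0.2322)·3 + 0.0929·0 + 0.2554·(-3) + 0.7662·(-2) + (-0.5340)·1 = -3.5292; q_3·v_4 = 0.0736·3 + (-0.0634)·0 + 0.5466·(-3) + 0.3677·(-2) + 0.7460·1 = -1.4085.
u_4 = v_4 − 0.2673·q_1 + 3.5292·q_2 + 1.4085·q_3 = (2.1414, 0.0957, -1.4716, 1.2934, 0.2376).
‖u_4‖ = 2.9137, so q_4 = (0.7349, 0.0328, -0.5051, 0.4439, 0.0815).
Qᵀb = (2.6726, 1.4395, -1.5759, 3.1391).
Back-substitute: x_4 = 3.1391/2.9137 = 1.0774.
x_3 = (-1.5759 + 1.4085·1.0774)/5.8955 = -0.0099.
x_2 = (1.4395 − 2.4843·(-0.0099) + 3.5292·1.0774)/6.1528 = 0.8559.
x_1 = (2.6726 − 2.6726·0.8559 − 0.2673·(-0.0099) − 0.2673·1.0774)/3.7417 = 0.0267.

x = (0.0267, 0.8559, -0.0099, 1.0774)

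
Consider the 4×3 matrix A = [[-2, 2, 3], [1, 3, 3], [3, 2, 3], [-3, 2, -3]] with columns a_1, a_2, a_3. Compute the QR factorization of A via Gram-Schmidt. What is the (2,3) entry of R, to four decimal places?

r_{23} = 3.4191

a_1 = (-2, 1, 3, -3); ‖a_1‖ = 4.7958, so e_1 = (-0.4170, 0.2085, 0.6255, -0.6255).
e_1·a_2 = (-0.4170)·2 + 0.2085·3 + 0.6255·2 + (-0.6255)·2 = -0.2085.
u_2 = a_2 + 0.2085·e_1 = (1.9130, 3.0435, 2.1304, 1.8696).
‖u_2‖ = 4.5778, so e_2 = (0.4179, 0.6648, 0.4654, 0.4084).
r_{23} = e_2·a_3 = 3.4191.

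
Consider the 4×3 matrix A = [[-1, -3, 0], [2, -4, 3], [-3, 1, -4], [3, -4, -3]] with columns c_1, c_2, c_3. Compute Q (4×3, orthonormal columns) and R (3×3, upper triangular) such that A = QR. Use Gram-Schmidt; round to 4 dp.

q_1 = c_1/‖c_1‖ = (-1, 2, -3, 3)/4.7958 = (-0.2085, 0.4170, -0.6255, 0.6255).
r_{12} = q_1·c_2 = -4.1703.
u_2 = c_2 + 4.1703·q_1 = (-3.8696, -2.2609, -1.6087, -1.3913).
‖u_2‖ = 4.9607, so q_2 = (-0.7800, -0.4558, -0.3243, -0.2805).
r_{13} = q_1·c_3 = 1.8766; r_{23} = q_2·c_3 = 0.7713.
u_3 = c_3 − 1.8766·q_1 − 0.7713·q_2 = (0.9929, 2.5689, -2.5760, -3.9576).
‖u_3‖ = 5.4666, so q_3 = (0.1816, 0.4699, -0.4712, -0.7240).

Q = [[-0.2085, -0.7800, 0.1816], [0.4170, -0.4558, 0.4699], [-0.6255, -0.3243, -0.4712], [0.6255, -0.2805, -0.7240]], R = [[4.7958, -4.1703, 1.8766], [0.0000, 4.9607, 0.7713], [0.0000, 0.0000, 5.4666]]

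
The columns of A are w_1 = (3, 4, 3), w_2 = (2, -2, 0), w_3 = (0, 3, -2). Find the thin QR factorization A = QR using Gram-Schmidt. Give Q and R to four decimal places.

e_1 = w_1/‖w_1‖ = (3, 4, 3)/5.8310 = (0.5145, 0.6860, 0.5145).
r_{12} = e_1·w_2 = -0.3430.
u_2 = w_2 + 0.3430·e_1 = (2.1765, -1.7647, 0.1765).
‖u_2‖ = 2.8076, so e_2 = (0.7752, -0.6286, 0.0629).
r_{13} = e_1·w_3 = 1.0290; r_{23} = e_2·w_3 = -2.0114.
u_3 = w_3 − 1.0290·e_1 + 2.0114·e_2 = (1.0299, 1.0299, -2.4030).
‖u_3‖ = 2.8099, so e_3 = (0.3665, 0.3665, -0.8552).

Q = [[0.5145, 0.7752, 0.3665], [0.6860, -0.6286, 0.3665], [0.5145, 0.0629, -0.8552]], R = [[5.8310, -0.3430, 1.0290], [0.0000, 2.8076, -2.0114], [0.0000, 0.0000, 2.8099]]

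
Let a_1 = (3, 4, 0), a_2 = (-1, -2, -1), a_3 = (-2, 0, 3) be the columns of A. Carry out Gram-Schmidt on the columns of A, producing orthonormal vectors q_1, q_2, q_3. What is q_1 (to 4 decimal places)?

q_1 = (0.6000, 0.8000, 0.0000)

a_1 = (3, 4, 0); ‖a_1‖ = 5.0000, so q_1 = (0.6000, 0.8000, 0.0000).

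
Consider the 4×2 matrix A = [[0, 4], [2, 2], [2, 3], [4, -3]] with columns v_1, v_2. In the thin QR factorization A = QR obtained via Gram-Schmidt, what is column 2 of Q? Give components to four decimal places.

v_1 = (0, 2, 2, 4); ‖v_1‖ = 4.8990, so q_1 = (0.0000, 0.4082, 0.4082, 0.8165).
q_1·v_2 = 0.0000·4 + 0.4082·2 + 0.4082·3 + 0.8165·(-3) = -0.4082.
u_2 = v_2 + 0.4082·q_1 = (4.0000, 2.1667, 3.1667, -2.6667).
‖u_2‖ = 6.1509, so q_2 = (0.6503, 0.3523, 0.5148, -0.4335).

q_2 = (0.6503, 0.3523, 0.5148, -0.4335)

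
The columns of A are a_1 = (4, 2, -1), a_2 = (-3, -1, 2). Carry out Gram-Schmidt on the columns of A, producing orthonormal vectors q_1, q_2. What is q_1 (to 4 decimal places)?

q_1 = (0.8729, 0.4364, -0.2182)

a_1 = (4, 2, -1); ‖a_1‖ = 4.5826, so q_1 = (0.8729, 0.4364, -0.2182).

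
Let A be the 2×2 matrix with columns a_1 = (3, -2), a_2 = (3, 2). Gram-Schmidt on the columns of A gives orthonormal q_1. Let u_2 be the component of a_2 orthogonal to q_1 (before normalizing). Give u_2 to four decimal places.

u_2 = (1.8462, 2.7692)

a_1 = (3, -2); ‖a_1‖ = 3.6056, so q_1 = (0.8321, -0.5547).
q_1·a_2 = 0.8321·3 + (-0.5547)·2 = 1.3868.
u_2 = a_2 − 1.3868·q_1 = (1.8462, 2.7692).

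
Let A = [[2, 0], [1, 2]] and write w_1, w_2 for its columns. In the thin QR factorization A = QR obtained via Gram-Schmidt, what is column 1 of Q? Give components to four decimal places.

e_1 = (0.8944, 0.4472)

w_1 = (2, 1); ‖w_1‖ = 2.2361, so e_1 = (0.8944, 0.4472).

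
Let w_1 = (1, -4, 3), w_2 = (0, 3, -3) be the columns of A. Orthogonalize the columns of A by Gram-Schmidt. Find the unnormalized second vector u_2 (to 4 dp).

u_2 = (0.8077, -0.2308, -0.5769)

e_1 = w_1/‖w_1‖ = (1, -4, 3)/5.0990 = (0.1961, -0.7845, 0.5883).
r_{12} = e_1·w_2 = -4.1184.
u_2 = w_2 + 4.1184·e_1 = (0.8077, -0.2308, -0.5769).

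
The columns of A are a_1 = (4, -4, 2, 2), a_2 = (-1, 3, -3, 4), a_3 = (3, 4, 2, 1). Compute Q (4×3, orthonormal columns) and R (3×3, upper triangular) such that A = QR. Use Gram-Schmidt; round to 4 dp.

a_1 = (4, -4, 2, 2); ‖a_1‖ = 6.3246, so q_1 = (0.6325, -0.6325, 0.3162, 0.3162).
q_1·a_2 = 0.6325·(-1) + (-0.6325)·3 + 0.3162·(-3) + 0.3162·4 = -2.2136.
u_2 = a_2 + 2.2136·q_1 = (0.4000, 1.6000, -2.3000, 4.7000).
‖u_2‖ = 5.4863, so q_2 = (0.0729, 0.2916, -0.4192, 0.8567).
q_1·a_3 = 0.6325·3 + (-0.6325)·4 + 0.3162·2 + 0.3162·1 = 0.3162; q_2·a_3 = 0.0729·3 + 0.2916·4 + (-0.4192)·2 + 0.8567·1 = 1.4035.
u_3 = a_3 − 0.3162·q_1 − 1.4035·q_2 = (2.6977, 3.7907, 2.4884, -0.3023).
‖u_3‖ = 5.2849, so q_3 = (0.5104, 0.7173, 0.4708, -0.0572).

Q = [[0.6325, 0.0729, 0.5104], [-0.6325, 0.2916, 0.7173], [0.3162, -0.4192, 0.4708], [0.3162, 0.8567, -0.0572]], R = [[6.3246, -2.2136, 0.3162], [0.0000, 5.4863, 1.4035], [0.0000, 0.0000, 5.2849]]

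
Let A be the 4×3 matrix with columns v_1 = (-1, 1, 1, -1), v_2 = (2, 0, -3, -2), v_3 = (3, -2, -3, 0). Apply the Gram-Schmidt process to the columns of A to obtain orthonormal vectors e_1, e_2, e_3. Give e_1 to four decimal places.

e_1 = v_1/‖v_1‖ = (-1, 1, 1, -1)/2.0000 = (-0.5000, 0.5000, 0.5000, -0.5000).

e_1 = (-0.5000, 0.5000, 0.5000, -0.5000)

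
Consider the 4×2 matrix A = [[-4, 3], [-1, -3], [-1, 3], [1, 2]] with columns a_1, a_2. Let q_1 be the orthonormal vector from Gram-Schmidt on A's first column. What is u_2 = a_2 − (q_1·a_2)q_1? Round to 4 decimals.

u_2 = (0.8947, -3.5263, 2.4737, 2.5263)

q_1 = a_1/‖a_1‖ = (-4, -1, -1, 1)/4.3589 = (-0.9177, -0.2294, -0.2294, 0.2294).
r_{12} = q_1·a_2 = -2.2942.
u_2 = a_2 + 2.2942·q_1 = (0.8947, -3.5263, 2.4737, 2.5263).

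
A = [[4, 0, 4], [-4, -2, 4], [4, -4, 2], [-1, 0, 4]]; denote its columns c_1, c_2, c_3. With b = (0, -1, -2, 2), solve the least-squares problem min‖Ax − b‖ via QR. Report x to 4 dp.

x = (-0.0331, 0.6484, 0.2021)

c_1 = (4, -4, 4, -1); ‖c_1‖ = 7.0000, so e_1 = (0.5714, -0.5714, 0.5714, -0.1429).
e_1·c_2 = 0.5714·0 + (-0.5714)·(-2) + 0.5714·(-4) + (-0.1429)·0 = -1.1429.
u_2 = c_2 + 1.1429·e_1 = (0.6531, -2.6531, -3.3469, -0.1633).
‖u_2‖ = 4.3236, so e_2 = (0.1510, -0.6136, -0.7741, -0.0378).
e_1·c_3 = 0.5714·4 + (-0.5714)·4 + 0.5714·2 + (-0.1429)·4 = 0.5714; e_2·c_3 = 0.1510·4 + (-0.6136)·4 + (-0.7741)·2 + (-0.0378)·4 = -3.5495.
u_3 = c_3 − 0.5714·e_1 + 3.5495·e_2 = (4.2096, 2.1485, -1.0742, 3.9476).
‖u_3‖ = 6.2509, so e_3 = (0.6734, 0.3437, -0.1719, 0.6315).
Qᵀb = (-0.8571, 2.0863, 1.2630).
Back-substitute: x_3 = 1.2630/6.2509 = 0.2021.
x_2 = (2.0863 + 3.5495·0.2021)/4.3236 = 0.6484.
x_1 = (-0.8571 + 1.1429·0.6484 − 0.5714·0.2021)/7.0000 = -0.0331.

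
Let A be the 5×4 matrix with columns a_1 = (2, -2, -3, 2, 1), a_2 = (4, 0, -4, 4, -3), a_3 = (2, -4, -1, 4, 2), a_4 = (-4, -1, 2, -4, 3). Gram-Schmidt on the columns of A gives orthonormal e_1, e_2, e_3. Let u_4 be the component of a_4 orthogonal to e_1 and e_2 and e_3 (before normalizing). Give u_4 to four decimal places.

a_1 = (2, -2, -3, 2, 1); ‖a_1‖ = 4.6904, so e_1 = (0.4264, -0.4264, -0.6396, 0.4264, 0.2132).
e_1·a_2 = 0.4264·4 + (-0.4264)·0 + (-0.6396)·(-4) + 0.4264·4 + 0.2132·(-3) = 5.3300.
u_2 = a_2 − 5.3300·e_1 = (1.7273, 2.2727, -0.5909, 1.7273, -4.1364).
‖u_2‖ = 5.3470, so e_2 = (0.3230, 0.4250, -0.1105, 0.3230, -0.7736).
e_1·a_3 = 0.4264·2 + (-0.4264)·(-4) + (-0.6396)·(-1) + 0.4264·4 + 0.2132·2 = 5.3300; e_2·a_3 = 0.3230·2 + 0.4250·(-4) + (-0.1105)·(-1) + 0.3230·4 + (-0.7736)·2 = -1.1986.
u_3 = a_3 − 5.3300·e_1 + 1.1986·e_2 = (0.1145, -1.2178, 2.2766, 2.1145, -0.0636).
‖u_3‖ = 3.3398, so e_3 = (0.0343, -0.3646, 0.6817, 0.6331, -0.0190).
e_1·a_4 = 0.4264·(-4) + (-0.4264)·(-1) + (-0.6396)·2 + 0.4264·(-4) + 0.2132·3 = -3.6244; e_2·a_4 = 0.3230·(-4) + 0.4250·(-1) + (-0.1105)·2 + 0.3230·(-4) + (-0.7736)·3 = -5.5511; e_3·a_4 = 0.0343·(-4) + (-0.3646)·(-1) + 0.6817·2 + 0.6331·(-4) + (-0.0190)·3 = -0.9987.
u_4 = a_4 + 3.6244·e_1 + 5.5511·e_2 + 0.9987·e_3 = (-0.6271, -0.5502, -0.2509, -0.0291, -0.5405).

u_4 = (-0.6271, -0.5502, -0.2509, -0.0291, -0.5405)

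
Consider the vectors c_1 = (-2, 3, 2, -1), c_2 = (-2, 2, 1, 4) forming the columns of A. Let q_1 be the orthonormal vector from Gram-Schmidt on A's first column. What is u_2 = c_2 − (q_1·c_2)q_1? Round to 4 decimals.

q_1 = c_1/‖c_1‖ = (-2, 3, 2, -1)/4.2426 = (-0.4714, 0.7071, 0.4714, -0.2357).
r_{12} = q_1·c_2 = 1.8856.
u_2 = c_2 − 1.8856·q_1 = (-1.1111, 0.6667, 0.1111, 4.4444).

u_2 = (-1.1111, 0.6667, 0.1111, 4.4444)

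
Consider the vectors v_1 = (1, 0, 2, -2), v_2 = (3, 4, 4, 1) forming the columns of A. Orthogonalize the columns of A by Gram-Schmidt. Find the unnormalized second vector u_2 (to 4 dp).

e_1 = v_1/‖v_1‖ = (1, 0, 2, -2)/3.0000 = (0.3333, 0.0000, 0.6667, -0.6667).
r_{12} = e_1·v_2 = 3.0000.
u_2 = v_2 − 3.0000·e_1 = (2.0000, 4.0000, 2.0000, 3.0000).

u_2 = (2.0000, 4.0000, 2.0000, 3.0000)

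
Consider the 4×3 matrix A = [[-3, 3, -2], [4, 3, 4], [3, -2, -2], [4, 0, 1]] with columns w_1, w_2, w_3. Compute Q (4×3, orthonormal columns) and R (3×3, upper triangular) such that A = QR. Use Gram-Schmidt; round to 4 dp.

Q = [[-0.4243, 0.6037, -0.6700], [0.5657, 0.6936, 0.2197], [0.4243, -0.3896, -0.6755], [0.5657, 0.0514, -0.2156]], R = [[7.0711, -0.4243, 2.8284], [0.0000, 4.6712, 2.3977], [0.0000, 0.0000, 3.3543]]

w_1 = (-3, 4, 3, 4); ‖w_1‖ = 7.0711, so e_1 = (-0.4243, 0.5657, 0.4243, 0.5657).
e_1·w_2 = (-0.4243)·3 + 0.5657·3 + 0.4243·(-2) + 0.5657·0 = -0.4243.
u_2 = w_2 + 0.4243·e_1 = (2.8200, 3.2400, -1.8200, 0.2400).
‖u_2‖ = 4.6712, so e_2 = (0.6037, 0.6936, -0.3896, 0.0514).
e_1·w_3 = (-0.4243)·(-2) + 0.5657·4 + 0.4243·(-2) + 0.5657·1 = 2.8284; e_2·w_3 = 0.6037·(-2) + 0.6936·4 + (-0.3896)·(-2) + 0.0514·1 = 2.3977.
u_3 = w_3 − 2.8284·e_1 − 2.3977·e_2 = (-2.2475, 0.7369, -2.2658, -0.7232).
‖u_3‖ = 3.3543, so e_3 = (-0.6700, 0.2197, -0.6755, -0.2156).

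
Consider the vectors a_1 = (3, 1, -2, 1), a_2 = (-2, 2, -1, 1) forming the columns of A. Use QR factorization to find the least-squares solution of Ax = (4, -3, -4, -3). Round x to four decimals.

a_1 = (3, 1, -2, 1); ‖a_1‖ = 3.8730, so e_1 = (0.7746, 0.2582, -0.5164, 0.2582).
e_1·a_2 = 0.7746·(-2) + 0.2582·2 + (-0.5164)·(-1) + 0.2582·1 = -0.2582.
u_2 = a_2 + 0.2582·e_1 = (-1.8000, 2.0667, -1.1333, 1.0667).
‖u_2‖ = 3.1517, so e_2 = (-0.5711, 0.6557, -0.3596, 0.3384).
Qᵀb = (3.6148, -3.8286).
Back-substitute: x_2 = -3.8286/3.1517 = -1.2148.
x_1 = (3.6148 + 0.2582·(-1.2148))/3.8730 = 0.8523.

x = (0.8523, -1.2148)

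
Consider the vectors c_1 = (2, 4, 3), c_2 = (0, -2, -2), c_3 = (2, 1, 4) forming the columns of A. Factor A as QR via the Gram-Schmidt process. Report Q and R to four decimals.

Q = [[0.3714, 0.8666, 0.3333], [0.7428, -0.0619, -0.6667], [0.5571, -0.4952, 0.6667]], R = [[5.3852, -2.5997, 3.7139], [0.0000, 1.1142, -0.3095], [0.0000, 0.0000, 2.6667]]

c_1 = (2, 4, 3); ‖c_1‖ = 5.3852, so e_1 = (0.3714, 0.7428, 0.5571).
e_1·c_2 = 0.3714·0 + 0.7428·(-2) + 0.5571·(-2) = -2.5997.
u_2 = c_2 + 2.5997·e_1 = (0.9655, -0.0690, -0.5517).
‖u_2‖ = 1.1142, so e_2 = (0.8666, -0.0619, -0.4952).
e_1·c_3 = 0.3714·2 + 0.7428·1 + 0.5571·4 = 3.7139; e_2·c_3 = 0.8666·2 + (-0.0619)·1 + (-0.4952)·4 = -0.3095.
u_3 = c_3 − 3.7139·e_1 + 0.3095·e_2 = (0.8889, -1.7778, 1.7778).
‖u_3‖ = 2.6667, so e_3 = (0.3333, -0.6667, 0.6667).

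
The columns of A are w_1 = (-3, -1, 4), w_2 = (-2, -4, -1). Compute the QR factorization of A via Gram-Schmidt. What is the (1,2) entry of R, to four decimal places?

r_{12} = 1.1767

e_1 = w_1/‖w_1‖ = (-3, -1, 4)/5.0990 = (-0.5883, -0.1961, 0.7845).
r_{12} = e_1·w_2 = 1.1767.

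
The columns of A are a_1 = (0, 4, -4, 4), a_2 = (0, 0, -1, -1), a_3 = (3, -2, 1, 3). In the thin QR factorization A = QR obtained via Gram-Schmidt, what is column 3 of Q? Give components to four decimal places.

e_3 = (0.7746, -0.5164, -0.2582, 0.2582)

a_1 = (0, 4, -4, 4); ‖a_1‖ = 6.9282, so e_1 = (0.0000, 0.5774, -0.5774, 0.5774).
e_1·a_2 = 0.0000·0 + 0.5774·0 + (-0.5774)·(-1) + 0.5774·(-1) = 0.0000.
u_2 = a_2 + 0.0000·e_1 = (0.0000, 0.0000, -1.0000, -1.0000).
‖u_2‖ = 1.4142, so e_2 = (0.0000, 0.0000, -0.7071, -0.7071).
e_1·a_3 = 0.0000·3 + 0.5774·(-2) + (-0.5774)·1 + 0.5774·3 = 0.0000; e_2·a_3 = 0.0000·3 + 0.0000·(-2) + (-0.7071)·1 + (-0.7071)·3 = -2.8284.
u_3 = a_3 + 0.0000·e_1 + 2.8284·e_2 = (3.0000, -2.0000, -1.0000, 1.0000).
‖u_3‖ = 3.8730, so e_3 = (0.7746, -0.5164, -0.2582, 0.2582).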